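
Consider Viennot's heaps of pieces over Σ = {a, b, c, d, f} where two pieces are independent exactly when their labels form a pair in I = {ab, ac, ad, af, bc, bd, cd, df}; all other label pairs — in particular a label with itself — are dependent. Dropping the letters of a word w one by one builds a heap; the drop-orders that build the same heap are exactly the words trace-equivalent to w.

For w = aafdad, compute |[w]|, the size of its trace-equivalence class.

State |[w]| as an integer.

#0=a has no predecessor
#1=a depends on [0:a]
#2=f has no predecessor
#3=d has no predecessor
#4=a depends on [1:a]
#5=d depends on [3:d]
sources: [0:a, 2:f, 3:d]
N(rest) = Σ N(rest − s) over sources s of rest; N(one piece) = 1:
  size 1 → [2]=1  [4]=1  [5]=1
  size 2 → [1,4]=1  [2,4]=2  [2,5]=2  [3,5]=1  [4,5]=2
  size 3 → [0,1,4]=1  [1,2,4]=3  [1,4,5]=3  [2,3,5]=3  [2,4,5]=6  [3,4,5]=3
  size 4 → [0,1,2,4]=4  [0,1,4,5]=4  [1,2,4,5]=12  [1,3,4,5]=6  [2,3,4,5]=12
  first=0(a) contributes 30
  first=2(f) contributes 10
  first=3(d) contributes 20
|[w]| = 60

60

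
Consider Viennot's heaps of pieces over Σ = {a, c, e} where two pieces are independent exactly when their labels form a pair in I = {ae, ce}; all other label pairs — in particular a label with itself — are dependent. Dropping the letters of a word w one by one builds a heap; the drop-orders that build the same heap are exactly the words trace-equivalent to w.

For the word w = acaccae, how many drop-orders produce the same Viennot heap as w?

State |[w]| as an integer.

piece 0:a — minimal
piece 1:c rests on {0:a}
piece 2:a rests on {1:c}
piece 3:c rests on {2:a}
piece 4:c rests on {3:c}
piece 5:a rests on {4:c}
piece 6:e — minimal
minimal pieces: {0:a, 6:e}
ways to finish when only these pieces remain (= sum over removing one remaining piece with nothing left below it):
  1 left: {5}→1  {6}→1
  2 left: {4,5}→1  {5,6}→2
  3 left: {3,4,5}→1  {4,5,6}→3
  4 left: {2,3,4,5}→1  {3,4,5,6}→4
  5 left: {1,2,3,4,5}→1  {2,3,4,5,6}→5
  placing 0:a first → 6 extensions
  placing 6:e first → 1 extensions
total linear extensions = 7

7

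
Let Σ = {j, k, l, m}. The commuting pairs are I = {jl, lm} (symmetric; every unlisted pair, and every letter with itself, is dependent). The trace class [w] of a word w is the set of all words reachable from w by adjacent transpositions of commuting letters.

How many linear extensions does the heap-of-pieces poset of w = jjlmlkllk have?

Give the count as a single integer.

piece 0:j — minimal
piece 1:j rests on {0:j}
piece 2:l — minimal
piece 3:m rests on {1:j}
piece 4:l rests on {2:l}
piece 5:k rests on {3:m, 4:l}
piece 6:l rests on {5:k}
piece 7:l rests on {6:l}
piece 8:k rests on {7:l}
minimal pieces: {0:j, 2:l}
ways to finish when only these pieces remain (= sum over removing one remaining piece with nothing left below it):
  1 left: {8}→1
  2 left: {7,8}→1
  3 left: {6,7,8}→1
  4 left: {5,6,7,8}→1
  5 left: {3,5,6,7,8}→1  {4,5,6,7,8}→1
  6 left: {1,3,5,6,7,8}→1  {2,4,5,6,7,8}→1  {3,4,5,6,7,8}→2
  7 left: {0,1,3,5,6,7,8}→1  {1,3,4,5,6,7,8}→3  {2,3,4,5,6,7,8}→3
  placing 0:j first → 6 extensions
  placing 2:l first → 4 extensions
total linear extensions = 10

10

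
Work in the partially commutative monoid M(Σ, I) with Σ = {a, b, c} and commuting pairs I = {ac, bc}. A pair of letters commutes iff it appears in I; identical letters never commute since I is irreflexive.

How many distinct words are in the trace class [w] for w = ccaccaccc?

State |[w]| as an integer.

36

drop 0:c onto floor
drop 1:c onto {0:c}
drop 2:a onto floor
drop 3:c onto {1:c}
drop 4:c onto {3:c}
drop 5:a onto {2:a}
drop 6:c onto {4:c}
drop 7:c onto {6:c}
drop 8:c onto {7:c}
ground layer = {0:c, 2:a}
drop-orders for the pieces not yet dropped (sum over which currently-grounded one goes next):
  1 to go: {5} 1  {8} 1
  2 to go: {2,5} 1  {5,8} 2  {7,8} 1
  3 to go: {2,5,8} 3  {5,7,8} 3  {6,7,8} 1
  4 to go: {2,5,7,8} 6  {4,6,7,8} 1  {5,6,7,8} 4
  5 to go: {2,5,6,7,8} 10  {3,4,6,7,8} 1  {4,5,6,7,8} 5
  6 to go: {1,3,4,6,7,8} 1  {2,4,5,6,7,8} 15  {3,4,5,6,7,8} 6
  7 to go: {0,1,3,4,6,7,8} 1  {1,3,4,5,6,7,8} 7  {2,3,4,5,6,7,8} 21
  if 0:c drops first: 28 orders
  if 2:a drops first: 8 orders
heap linearizations: 36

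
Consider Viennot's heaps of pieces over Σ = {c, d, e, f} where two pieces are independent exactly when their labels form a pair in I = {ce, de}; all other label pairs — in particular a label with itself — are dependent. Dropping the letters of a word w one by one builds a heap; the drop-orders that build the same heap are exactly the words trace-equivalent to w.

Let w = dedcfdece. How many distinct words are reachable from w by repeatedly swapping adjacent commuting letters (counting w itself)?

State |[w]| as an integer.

drop 0:d onto floor
drop 1:e onto floor
drop 2:d onto {0:d}
drop 3:c onto {2:d}
drop 4:f onto {1:e, 3:c}
drop 5:d onto {4:f}
drop 6:e onto {4:f}
drop 7:c onto {5:d}
drop 8:e onto {6:e}
ground layer = {0:d, 1:e}
drop-orders for the pieces not yet dropped (sum over which currently-grounded one goes next):
  1 to go: {7} 1  {8} 1
  2 to go: {5,7} 1  {6,8} 1  {7,8} 2
  3 to go: {5,7,8} 3  {6,7,8} 3
  4 to go: {5,6,7,8} 6
  5 to go: {4,5,6,7,8} 6
  6 to go: {1,4,5,6,7,8} 6  {3,4,5,6,7,8} 6
  7 to go: {1,3,4,5,6,7,8} 12  {2,3,4,5,6,7,8} 6
  if 0:d drops first: 18 orders
  if 1:e drops first: 6 orders
heap linearizations: 24

24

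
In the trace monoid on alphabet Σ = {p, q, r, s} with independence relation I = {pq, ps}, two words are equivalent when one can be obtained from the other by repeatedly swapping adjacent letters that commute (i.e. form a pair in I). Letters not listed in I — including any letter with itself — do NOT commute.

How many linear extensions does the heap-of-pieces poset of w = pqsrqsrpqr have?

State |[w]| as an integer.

6

#0=p has no predecessor
#1=q has no predecessor
#2=s depends on [1:q]
#3=r depends on [0:p, 2:s]
#4=q depends on [3:r]
#5=s depends on [4:q]
#6=r depends on [5:s]
#7=p depends on [6:r]
#8=q depends on [6:r]
#9=r depends on [7:p, 8:q]
sources: [0:p, 1:q]
N(rest) = Σ N(rest − s) over sources s of rest; N(one piece) = 1:
  size 1 → [9]=1
  size 2 → [7,9]=1  [8,9]=1
  size 3 → [7,8,9]=2
  size 4 → [6,7,8,9]=2
  size 5 → [5,6,7,8,9]=2
  size 6 → [4,5,6,7,8,9]=2
  size 7 → [3,4,5,6,7,8,9]=2
  size 8 → [0,3,4,5,6,7,8,9]=2  [2,3,4,5,6,7,8,9]=2
  first=0(p) contributes 2
  first=1(q) contributes 4
|[w]| = 6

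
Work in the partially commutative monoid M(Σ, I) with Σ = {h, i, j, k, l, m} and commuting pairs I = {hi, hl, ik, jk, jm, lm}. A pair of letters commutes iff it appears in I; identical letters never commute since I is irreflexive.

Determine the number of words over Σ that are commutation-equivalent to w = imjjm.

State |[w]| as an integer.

0(i) covers ∅
1(m) covers 0:i
2(j) covers 0:i
3(j) covers 2:j
4(m) covers 1:m
floor of heap: 0:i
completions by unplaced set U, small U first (add the entries for U minus each lowest piece of U):
  |U|=1: {3}:1  {4}:1
  |U|=2: {1,4}:1  {2,3}:1  {3,4}:2
  |U|=3: {1,3,4}:3  {2,3,4}:3
  start at 0(i): 6

6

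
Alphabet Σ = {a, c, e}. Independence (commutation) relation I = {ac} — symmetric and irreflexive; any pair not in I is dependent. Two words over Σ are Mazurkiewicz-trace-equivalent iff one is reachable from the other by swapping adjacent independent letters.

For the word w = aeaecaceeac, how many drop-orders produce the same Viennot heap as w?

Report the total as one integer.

0(a) covers ∅
1(e) covers 0:a
2(a) covers 1:e
3(e) covers 2:a
4(c) covers 3:e
5(a) covers 3:e
6(c) covers 4:c
7(e) covers 5:a, 6:c
8(e) covers 7:e
9(a) covers 8:e
10(c) covers 8:e
floor of heap: 0:a
completions by unplaced set U, small U first (add the entries for U minus each lowest piece of U):
  |U|=1: {9}:1  {10}:1
  |U|=2: {9,10}:2
  |U|=3: {8,9,10}:2
  |U|=4: {7,8,9,10}:2
  |U|=5: {5,7,8,9,10}:2  {6,7,8,9,10}:2
  |U|=6: {4,6,7,8,9,10}:2  {5,6,7,8,9,10}:4
  |U|=7: {4,5,6,7,8,9,10}:6
  |U|=8: {3,4,5,6,7,8,9,10}:6
  |U|=9: {2,3,4,5,6,7,8,9,10}:6
  start at 0(a): 6

6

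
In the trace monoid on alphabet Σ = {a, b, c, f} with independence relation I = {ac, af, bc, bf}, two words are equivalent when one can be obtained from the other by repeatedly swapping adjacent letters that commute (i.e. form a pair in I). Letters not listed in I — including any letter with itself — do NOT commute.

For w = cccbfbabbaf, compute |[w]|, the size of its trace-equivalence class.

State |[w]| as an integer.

462

#0=c has no predecessor
#1=c depends on [0:c]
#2=c depends on [1:c]
#3=b has no predecessor
#4=f depends on [2:c]
#5=b depends on [3:b]
#6=a depends on [5:b]
#7=b depends on [6:a]
#8=b depends on [7:b]
#9=a depends on [8:b]
#10=f depends on [4:f]
sources: [0:c, 3:b]
N(rest) = Σ N(rest − s) over sources s of rest; N(one piece) = 1:
  size 1 → [9]=1  [10]=1
  size 2 → [4,10]=1  [8,9]=1  [9,10]=2
  size 3 → [2,4,10]=1  [4,9,10]=3  [7,8,9]=1  [8,9,10]=3
  size 4 → [1,2,4,10]=1  [2,4,9,10]=4  [4,8,9,10]=6  [6,7,8,9]=1  [7,8,9,10]=4
  size 5 → [0,1,2,4,10]=1  [1,2,4,9,10]=5  [2,4,8,9,10]=10  [4,7,8,9,10]=10  [5,6,7,8,9]=1  [6,7,8,9,10]=5
  size 6 → [0,1,2,4,9,10]=6  [1,2,4,8,9,10]=15  [2,4,7,8,9,10]=20  [3,5,6,7,8,9]=1  [4,6,7,8,9,10]=15  [5,6,7,8,9,10]=6
  size 7 → [0,1,2,4,8,9,10]=21  [1,2,4,7,8,9,10]=35  [2,4,6,7,8,9,10]=35  [3,5,6,7,8,9,10]=7  [4,5,6,7,8,9,10]=21
  size 8 → [0,1,2,4,7,8,9,10]=56  [1,2,4,6,7,8,9,10]=70  [2,4,5,6,7,8,9,10]=56  [3,4,5,6,7,8,9,10]=28
  size 9 → [0,1,2,4,6,7,8,9,10]=126  [1,2,4,5,6,7,8,9,10]=126  [2,3,4,5,6,7,8,9,10]=84
  first=0(c) contributes 210
  first=3(b) contributes 252
|[w]| = 462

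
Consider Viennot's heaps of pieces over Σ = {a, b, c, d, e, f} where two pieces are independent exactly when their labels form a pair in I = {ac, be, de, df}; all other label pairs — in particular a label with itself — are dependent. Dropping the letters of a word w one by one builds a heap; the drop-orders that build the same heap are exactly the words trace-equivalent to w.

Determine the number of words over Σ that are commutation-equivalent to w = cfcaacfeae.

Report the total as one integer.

piece 0:c — minimal
piece 1:f rests on {0:c}
piece 2:c rests on {1:f}
piece 3:a rests on {1:f}
piece 4:a rests on {3:a}
piece 5:c rests on {2:c}
piece 6:f rests on {4:a, 5:c}
piece 7:e rests on {6:f}
piece 8:a rests on {7:e}
piece 9:e rests on {8:a}
minimal pieces: {0:c}
ways to finish when only these pieces remain (= sum over removing one remaining piece with nothing left below it):
  1 left: {9}→1
  2 left: {8,9}→1
  3 left: {7,8,9}→1
  4 left: {6,7,8,9}→1
  5 left: {4,6,7,8,9}→1  {5,6,7,8,9}→1
  6 left: {2,5,6,7,8,9}→1  {3,4,6,7,8,9}→1  {4,5,6,7,8,9}→2
  7 left: {2,4,5,6,7,8,9}→3  {3,4,5,6,7,8,9}→3
  8 left: {2,3,4,5,6,7,8,9}→6
  placing 0:c first → 6 extensions

6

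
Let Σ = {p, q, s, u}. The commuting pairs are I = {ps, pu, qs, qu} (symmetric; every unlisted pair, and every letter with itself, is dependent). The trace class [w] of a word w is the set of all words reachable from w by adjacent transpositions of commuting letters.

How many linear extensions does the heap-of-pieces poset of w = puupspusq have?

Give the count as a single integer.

#0=p has no predecessor
#1=u has no predecessor
#2=u depends on [1:u]
#3=p depends on [0:p]
#4=s depends on [2:u]
#5=p depends on [3:p]
#6=u depends on [4:s]
#7=s depends on [6:u]
#8=q depends on [5:p]
sources: [0:p, 1:u]
N(rest) = Σ N(rest − s) over sources s of rest; N(one piece) = 1:
  size 1 → [7]=1  [8]=1
  size 2 → [5,8]=1  [6,7]=1  [7,8]=2
  size 3 → [3,5,8]=1  [4,6,7]=1  [5,7,8]=3  [6,7,8]=3
  size 4 → [0,3,5,8]=1  [2,4,6,7]=1  [3,5,7,8]=4  [4,6,7,8]=4  [5,6,7,8]=6
  size 5 → [0,3,5,7,8]=5  [1,2,4,6,7]=1  [2,4,6,7,8]=5  [3,5,6,7,8]=10  [4,5,6,7,8]=10
  size 6 → [0,3,5,6,7,8]=15  [1,2,4,6,7,8]=6  [2,4,5,6,7,8]=15  [3,4,5,6,7,8]=20
  size 7 → [0,3,4,5,6,7,8]=35  [1,2,4,5,6,7,8]=21  [2,3,4,5,6,7,8]=35
  first=0(p) contributes 56
  first=1(u) contributes 70
|[w]| = 126

126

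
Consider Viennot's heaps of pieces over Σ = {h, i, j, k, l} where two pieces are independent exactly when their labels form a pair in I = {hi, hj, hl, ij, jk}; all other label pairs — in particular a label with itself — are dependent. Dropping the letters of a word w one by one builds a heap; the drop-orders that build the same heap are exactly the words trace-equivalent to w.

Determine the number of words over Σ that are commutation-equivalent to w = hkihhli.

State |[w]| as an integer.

10

0(h) covers ∅
1(k) covers 0:h
2(i) covers 1:k
3(h) covers 1:k
4(h) covers 3:h
5(l) covers 2:i
6(i) covers 5:l
floor of heap: 0:h
completions by unplaced set U, small U first (add the entries for U minus each lowest piece of U):
  |U|=1: {4}:1  {6}:1
  |U|=2: {3,4}:1  {4,6}:2  {5,6}:1
  |U|=3: {2,5,6}:1  {3,4,6}:3  {4,5,6}:3
  |U|=4: {2,4,5,6}:4  {3,4,5,6}:6
  |U|=5: {2,3,4,5,6}:10
  start at 0(h): 10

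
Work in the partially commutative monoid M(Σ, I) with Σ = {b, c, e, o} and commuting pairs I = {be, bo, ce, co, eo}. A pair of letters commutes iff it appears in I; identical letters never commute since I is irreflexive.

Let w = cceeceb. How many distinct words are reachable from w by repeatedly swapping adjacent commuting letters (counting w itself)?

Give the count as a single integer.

drop 0:c onto floor
drop 1:c onto {0:c}
drop 2:e onto floor
drop 3:e onto {2:e}
drop 4:c onto {1:c}
drop 5:e onto {3:e}
drop 6:b onto {4:c}
ground layer = {0:c, 2:e}
drop-orders for the pieces not yet dropped (sum over which currently-grounded one goes next):
  1 to go: {5} 1  {6} 1
  2 to go: {3,5} 1  {4,6} 1  {5,6} 2
  3 to go: {1,4,6} 1  {2,3,5} 1  {3,5,6} 3  {4,5,6} 3
  4 to go: {0,1,4,6} 1  {1,4,5,6} 4  {2,3,5,6} 4  {3,4,5,6} 6
  5 to go: {0,1,4,5,6} 5  {1,3,4,5,6} 10  {2,3,4,5,6} 10
  if 0:c drops first: 20 orders
  if 2:e drops first: 15 orders
heap linearizations: 35

35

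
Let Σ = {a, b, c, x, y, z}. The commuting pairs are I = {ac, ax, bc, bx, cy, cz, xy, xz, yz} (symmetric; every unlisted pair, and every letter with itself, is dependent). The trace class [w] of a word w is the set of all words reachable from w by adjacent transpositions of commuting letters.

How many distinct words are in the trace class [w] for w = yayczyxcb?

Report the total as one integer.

252

#0=y has no predecessor
#1=a depends on [0:y]
#2=y depends on [1:a]
#3=c has no predecessor
#4=z depends on [1:a]
#5=y depends on [2:y]
#6=x depends on [3:c]
#7=c depends on [6:x]
#8=b depends on [4:z, 5:y]
sources: [0:y, 3:c]
N(rest) = Σ N(rest − s) over sources s of rest; N(one piece) = 1:
  size 1 → [7]=1  [8]=1
  size 2 → [4,8]=1  [5,8]=1  [6,7]=1  [7,8]=2
  size 3 → [2,5,8]=1  [3,6,7]=1  [4,5,8]=2  [4,7,8]=3  [5,7,8]=3  [6,7,8]=3
  size 4 → [2,4,5,8]=3  [2,5,7,8]=4  [3,6,7,8]=4  [4,5,7,8]=8  [4,6,7,8]=6  [5,6,7,8]=6
  size 5 → [1,2,4,5,8]=3  [2,4,5,7,8]=15  [2,5,6,7,8]=10  [3,4,6,7,8]=10  [3,5,6,7,8]=10  [4,5,6,7,8]=20
  size 6 → [0,1,2,4,5,8]=3  [1,2,4,5,7,8]=18  [2,3,5,6,7,8]=20  [2,4,5,6,7,8]=45  [3,4,5,6,7,8]=40
  size 7 → [0,1,2,4,5,7,8]=21  [1,2,4,5,6,7,8]=63  [2,3,4,5,6,7,8]=105
  first=0(y) contributes 168
  first=3(c) contributes 84
|[w]| = 252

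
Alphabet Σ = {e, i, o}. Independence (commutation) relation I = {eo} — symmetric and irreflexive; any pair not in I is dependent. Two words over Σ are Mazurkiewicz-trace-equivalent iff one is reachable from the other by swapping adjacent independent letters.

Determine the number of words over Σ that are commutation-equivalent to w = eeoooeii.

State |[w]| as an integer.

piece 0:e — minimal
piece 1:e rests on {0:e}
piece 2:o — minimal
piece 3:o rests on {2:o}
piece 4:o rests on {3:o}
piece 5:e rests on {1:e}
piece 6:i rests on {4:o, 5:e}
piece 7:i rests on {6:i}
minimal pieces: {0:e, 2:o}
ways to finish when only these pieces remain (= sum over removing one remaining piece with nothing left below it):
  1 left: {7}→1
  2 left: {6,7}→1
  3 left: {4,6,7}→1  {5,6,7}→1
  4 left: {1,5,6,7}→1  {3,4,6,7}→1  {4,5,6,7}→2
  5 left: {0,1,5,6,7}→1  {1,4,5,6,7}→3  {2,3,4,6,7}→1  {3,4,5,6,7}→3
  6 left: {0,1,4,5,6,7}→4  {1,3,4,5,6,7}→6  {2,3,4,5,6,7}→4
  placing 0:e first → 10 extensions
  placing 2:o first → 10 extensions
total linear extensions = 20

20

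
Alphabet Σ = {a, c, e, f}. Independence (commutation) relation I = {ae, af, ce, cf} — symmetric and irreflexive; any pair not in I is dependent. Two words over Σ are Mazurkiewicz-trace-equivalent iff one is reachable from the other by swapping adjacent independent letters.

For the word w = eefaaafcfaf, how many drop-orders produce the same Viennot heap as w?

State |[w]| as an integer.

piece 0:e — minimal
piece 1:e rests on {0:e}
piece 2:f rests on {1:e}
piece 3:a — minimal
piece 4:a rests on {3:a}
piece 5:a rests on {4:a}
piece 6:f rests on {2:f}
piece 7:c rests on {5:a}
piece 8:f rests on {6:f}
piece 9:a rests on {7:c}
piece 10:f rests on {8:f}
minimal pieces: {0:e, 3:a}
ways to finish when only these pieces remain (= sum over removing one remaining piece with nothing left below it):
  1 left: {9}→1  {10}→1
  2 left: {7,9}→1  {8,10}→1  {9,10}→2
  3 left: {5,7,9}→1  {6,8,10}→1  {7,9,10}→3  {8,9,10}→3
  4 left: {2,6,8,10}→1  {4,5,7,9}→1  {5,7,9,10}→4  {6,8,9,10}→4  {7,8,9,10}→6
  5 left: {1,2,6,8,10}→1  {2,6,8,9,10}→5  {3,4,5,7,9}→1  {4,5,7,9,10}→5  {5,7,8,9,10}→10  {6,7,8,9,10}→10
  6 left: {0,1,2,6,8,10}→1  {1,2,6,8,9,10}→6  {2,6,7,8,9,10}→15  {3,4,5,7,9,10}→6  {4,5,7,8,9,10}→15  {5,6,7,8,9,10}→20
  7 left: {0,1,2,6,8,9,10}→7  {1,2,6,7,8,9,10}→21  {2,5,6,7,8,9,10}→35  {3,4,5,7,8,9,10}→21  {4,5,6,7,8,9,10}→35
  8 left: {0,1,2,6,7,8,9,10}→28  {1,2,5,6,7,8,9,10}→56  {2,4,5,6,7,8,9,10}→70  {3,4,5,6,7,8,9,10}→56
  9 left: {0,1,2,5,6,7,8,9,10}→84  {1,2,4,5,6,7,8,9,10}→126  {2,3,4,5,6,7,8,9,10}→126
  placing 0:e first → 252 extensions
  placing 3:a first → 210 extensions
total linear extensions = 462

462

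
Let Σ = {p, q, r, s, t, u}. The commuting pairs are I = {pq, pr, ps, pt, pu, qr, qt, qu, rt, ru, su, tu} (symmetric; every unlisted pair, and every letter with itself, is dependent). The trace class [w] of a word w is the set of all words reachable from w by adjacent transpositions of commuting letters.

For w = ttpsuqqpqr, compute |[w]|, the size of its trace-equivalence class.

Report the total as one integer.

piece 0:t — minimal
piece 1:t rests on {0:t}
piece 2:p — minimal
piece 3:s rests on {1:t}
piece 4:u — minimal
piece 5:q rests on {3:s}
piece 6:q rests on {5:q}
piece 7:p rests on {2:p}
piece 8:q rests on {6:q}
piece 9:r rests on {3:s}
minimal pieces: {0:t, 2:p, 4:u}
ways to finish when only these pieces remain (= sum over removing one remaining piece with nothing left below it):
  1 left: {4}→1  {7}→1  {8}→1  {9}→1
  2 left: {2,7}→1  {4,7}→2  {4,8}→2  {4,9}→2  {6,8}→1  {7,8}→2  {7,9}→2  {8,9}→2
  3 left: {2,4,7}→3  {2,7,8}→3  {2,7,9}→3  {4,6,8}→3  {4,7,8}→6  {4,7,9}→6  {4,8,9}→6  {5,6,8}→1  {6,7,8}→3  {6,8,9}→3  {7,8,9}→6
  4 left: {2,4,7,8}→12  {2,4,7,9}→12  {2,6,7,8}→6  {2,7,8,9}→12  {4,5,6,8}→4  {4,6,7,8}→12  {4,6,8,9}→12  {4,7,8,9}→24  {5,6,7,8}→4  {5,6,8,9}→4  {6,7,8,9}→12
  5 left: {2,4,6,7,8}→30  {2,4,7,8,9}→60  {2,5,6,7,8}→10  {2,6,7,8,9}→30  {3,5,6,8,9}→4  {4,5,6,7,8}→20  {4,5,6,8,9}→20  {4,6,7,8,9}→60  {5,6,7,8,9}→20
  6 left: {1,3,5,6,8,9}→4  {2,4,5,6,7,8}→60  {2,4,6,7,8,9}→180  {2,5,6,7,8,9}→60  {3,4,5,6,8,9}→24  {3,5,6,7,8,9}→24  {4,5,6,7,8,9}→120
  7 left: {0,1,3,5,6,8,9}→4  {1,3,4,5,6,8,9}→28  {1,3,5,6,7,8,9}→28  {2,3,5,6,7,8,9}→84  {2,4,5,6,7,8,9}→420  {3,4,5,6,7,8,9}→168
  8 left: {0,1,3,4,5,6,8,9}→32  {0,1,3,5,6,7,8,9}→32  {1,2,3,5,6,7,8,9}→112  {1,3,4,5,6,7,8,9}→224  {2,3,4,5,6,7,8,9}→672
  placing 0:t first → 1008 extensions
  placing 2:p first → 288 extensions
  placing 4:u first → 144 extensions
total linear extensions = 1440

1440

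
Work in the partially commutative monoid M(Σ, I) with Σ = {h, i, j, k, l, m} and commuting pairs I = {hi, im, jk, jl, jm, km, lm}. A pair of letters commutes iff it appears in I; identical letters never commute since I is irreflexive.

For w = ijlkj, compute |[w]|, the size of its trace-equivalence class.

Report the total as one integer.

6

drop 0:i onto floor
drop 1:j onto {0:i}
drop 2:l onto {0:i}
drop 3:k onto {2:l}
drop 4:j onto {1:j}
ground layer = {0:i}
drop-orders for the pieces not yet dropped (sum over which currently-grounded one goes next):
  1 to go: {3} 1  {4} 1
  2 to go: {1,4} 1  {2,3} 1  {3,4} 2
  3 to go: {1,3,4} 3  {2,3,4} 3
  if 0:i drops first: 6 orders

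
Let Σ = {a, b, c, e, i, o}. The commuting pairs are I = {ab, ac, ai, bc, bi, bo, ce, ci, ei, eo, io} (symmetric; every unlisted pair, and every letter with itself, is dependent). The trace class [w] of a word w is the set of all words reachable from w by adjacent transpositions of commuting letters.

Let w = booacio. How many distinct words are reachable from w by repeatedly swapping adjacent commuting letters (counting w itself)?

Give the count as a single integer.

84

drop 0:b onto floor
drop 1:o onto floor
drop 2:o onto {1:o}
drop 3:a onto {2:o}
drop 4:c onto {2:o}
drop 5:i onto floor
drop 6:o onto {3:a, 4:c}
ground layer = {0:b, 1:o, 5:i}
drop-orders for the pieces not yet dropped (sum over which currently-grounded one goes next):
  1 to go: {0} 1  {5} 1  {6} 1
  2 to go: {0,5} 2  {0,6} 2  {3,6} 1  {4,6} 1  {5,6} 2
  3 to go: {0,3,6} 3  {0,4,6} 3  {0,5,6} 6  {3,4,6} 2  {3,5,6} 3  {4,5,6} 3
  4 to go: {0,3,4,6} 8  {0,3,5,6} 12  {0,4,5,6} 12  {2,3,4,6} 2  {3,4,5,6} 8
  5 to go: {0,2,3,4,6} 10  {0,3,4,5,6} 40  {1,2,3,4,6} 2  {2,3,4,5,6} 10
  if 0:b drops first: 12 orders
  if 1:o drops first: 60 orders
  if 5:i drops first: 12 orders
heap linearizations: 84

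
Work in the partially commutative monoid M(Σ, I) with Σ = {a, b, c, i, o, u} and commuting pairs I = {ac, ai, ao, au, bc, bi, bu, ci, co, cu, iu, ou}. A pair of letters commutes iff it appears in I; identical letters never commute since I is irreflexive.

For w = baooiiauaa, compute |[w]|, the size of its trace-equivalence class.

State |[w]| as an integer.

700

piece 0:b — minimal
piece 1:a rests on {0:b}
piece 2:o rests on {0:b}
piece 3:o rests on {2:o}
piece 4:i rests on {3:o}
piece 5:i rests on {4:i}
piece 6:a rests on {1:a}
piece 7:u — minimal
piece 8:a rests on {6:a}
piece 9:a rests on {8:a}
minimal pieces: {0:b, 7:u}
ways to finish when only these pieces remain (= sum over removing one remaining piece with nothing left below it):
  1 left: {5}→1  {7}→1  {9}→1
  2 left: {4,5}→1  {5,7}→2  {5,9}→2  {7,9}→2  {8,9}→1
  3 left: {3,4,5}→1  {4,5,7}→3  {4,5,9}→3  {5,7,9}→6  {5,8,9}→3  {6,8,9}→1  {7,8,9}→3
  4 left: {1,6,8,9}→1  {2,3,4,5}→1  {3,4,5,7}→4  {3,4,5,9}→4  {4,5,7,9}→12  {4,5,8,9}→6  {5,6,8,9}→4  {5,7,8,9}→12  {6,7,8,9}→4
  5 left: {1,5,6,8,9}→5  {1,6,7,8,9}→5  {2,3,4,5,7}→5  {2,3,4,5,9}→5  {3,4,5,7,9}→20  {3,4,5,8,9}→10  {4,5,6,8,9}→10  {4,5,7,8,9}→30  {5,6,7,8,9}→20
  6 left: {1,4,5,6,8,9}→15  {1,5,6,7,8,9}→30  {2,3,4,5,7,9}→30  {2,3,4,5,8,9}→15  {3,4,5,6,8,9}→20  {3,4,5,7,8,9}→60  {4,5,6,7,8,9}→60
  7 left: {1,3,4,5,6,8,9}→35  {1,4,5,6,7,8,9}→105  {2,3,4,5,6,8,9}→35  {2,3,4,5,7,8,9}→105  {3,4,5,6,7,8,9}→140
  8 left: {1,2,3,4,5,6,8,9}→70  {1,3,4,5,6,7,8,9}→280  {2,3,4,5,6,7,8,9}→280
  placing 0:b first → 630 extensions
  placing 7:u first → 70 extensions
total linear extensions = 700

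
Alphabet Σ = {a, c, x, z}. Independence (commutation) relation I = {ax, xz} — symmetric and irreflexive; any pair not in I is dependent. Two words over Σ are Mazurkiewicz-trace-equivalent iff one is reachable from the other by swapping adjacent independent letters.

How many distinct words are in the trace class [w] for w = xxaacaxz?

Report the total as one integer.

drop 0:x onto floor
drop 1:x onto {0:x}
drop 2:a onto floor
drop 3:a onto {2:a}
drop 4:c onto {1:x, 3:a}
drop 5:a onto {4:c}
drop 6:x onto {4:c}
drop 7:z onto {5:a}
ground layer = {0:x, 2:a}
drop-orders for the pieces not yet dropped (sum over which currently-grounded one goes next):
  1 to go: {6} 1  {7} 1
  2 to go: {5,7} 1  {6,7} 2
  3 to go: {5,6,7} 3
  4 to go: {4,5,6,7} 3
  5 to go: {1,4,5,6,7} 3  {3,4,5,6,7} 3
  6 to go: {0,1,4,5,6,7} 3  {1,3,4,5,6,7} 6  {2,3,4,5,6,7} 3
  if 0:x drops first: 9 orders
  if 2:a drops first: 9 orders
heap linearizations: 18

18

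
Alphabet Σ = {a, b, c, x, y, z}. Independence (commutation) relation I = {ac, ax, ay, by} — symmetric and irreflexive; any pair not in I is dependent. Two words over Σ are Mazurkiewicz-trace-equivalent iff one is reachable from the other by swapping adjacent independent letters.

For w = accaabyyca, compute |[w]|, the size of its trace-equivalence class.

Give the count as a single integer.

170

piece 0:a — minimal
piece 1:c — minimal
piece 2:c rests on {1:c}
piece 3:a rests on {0:a}
piece 4:a rests on {3:a}
piece 5:b rests on {2:c, 4:a}
piece 6:y rests on {2:c}
piece 7:y rests on {6:y}
piece 8:c rests on {5:b, 7:y}
piece 9:a rests on {5:b}
minimal pieces: {0:a, 1:c}
ways to finish when only these pieces remain (= sum over removing one remaining piece with nothing left below it):
  1 left: {8}→1  {9}→1
  2 left: {7,8}→1  {8,9}→2
  3 left: {5,8,9}→2  {6,7,8}→1  {7,8,9}→3
  4 left: {4,5,8,9}→2  {5,7,8,9}→5  {6,7,8,9}→4
  5 left: {3,4,5,8,9}→2  {4,5,7,8,9}→7  {5,6,7,8,9}→9
  6 left: {0,3,4,5,8,9}→2  {2,5,6,7,8,9}→9  {3,4,5,7,8,9}→9  {4,5,6,7,8,9}→16
  7 left: {0,3,4,5,7,8,9}→11  {1,2,5,6,7,8,9}→9  {2,4,5,6,7,8,9}→25  {3,4,5,6,7,8,9}→25
  8 left: {0,3,4,5,6,7,8,9}→36  {1,2,4,5,6,7,8,9}→34  {2,3,4,5,6,7,8,9}→50
  placing 0:a first → 84 extensions
  placing 1:c first → 86 extensions
total linear extensions = 170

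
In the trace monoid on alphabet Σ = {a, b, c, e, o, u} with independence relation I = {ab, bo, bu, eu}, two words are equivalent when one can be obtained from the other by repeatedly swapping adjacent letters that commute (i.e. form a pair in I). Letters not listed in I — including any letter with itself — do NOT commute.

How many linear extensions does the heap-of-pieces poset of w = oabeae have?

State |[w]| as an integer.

0(o) covers ∅
1(a) covers 0:o
2(b) covers ∅
3(e) covers 1:a, 2:b
4(a) covers 3:e
5(e) covers 4:a
floor of heap: 0:o, 2:b
completions by unplaced set U, small U first (add the entries for U minus each lowest piece of U):
  |U|=1: {5}:1
  |U|=2: {4,5}:1
  |U|=3: {3,4,5}:1
  |U|=4: {1,3,4,5}:1  {2,3,4,5}:1
  start at 0(o): 2
  start at 2(b): 1
sum over floor = 3

3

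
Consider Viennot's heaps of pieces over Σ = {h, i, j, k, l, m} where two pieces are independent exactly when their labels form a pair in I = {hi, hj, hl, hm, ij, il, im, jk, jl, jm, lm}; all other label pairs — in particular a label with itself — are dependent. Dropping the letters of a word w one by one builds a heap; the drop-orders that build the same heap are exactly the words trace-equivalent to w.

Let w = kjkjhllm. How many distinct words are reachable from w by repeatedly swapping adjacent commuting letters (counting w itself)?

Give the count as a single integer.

#0=k has no predecessor
#1=j has no predecessor
#2=k depends on [0:k]
#3=j depends on [1:j]
#4=h depends on [2:k]
#5=l depends on [2:k]
#6=l depends on [5:l]
#7=m depends on [2:k]
sources: [0:k, 1:j]
N(rest) = Σ N(rest − s) over sources s of rest; N(one piece) = 1:
  size 1 → [3]=1  [4]=1  [6]=1  [7]=1
  size 2 → [1,3]=1  [3,4]=2  [3,6]=2  [3,7]=2  [4,6]=2  [4,7]=2  [5,6]=1  [6,7]=2
  size 3 → [1,3,4]=3  [1,3,6]=3  [1,3,7]=3  [3,4,6]=6  [3,4,7]=6  [3,5,6]=3  [3,6,7]=6  [4,5,6]=3  [4,6,7]=6  [5,6,7]=3
  size 4 → [1,3,4,6]=12  [1,3,4,7]=12  [1,3,5,6]=6  [1,3,6,7]=12  [3,4,5,6]=12  [3,4,6,7]=24  [3,5,6,7]=12  [4,5,6,7]=12
  size 5 → [1,3,4,5,6]=30  [1,3,4,6,7]=60  [1,3,5,6,7]=30  [2,4,5,6,7]=12  [3,4,5,6,7]=60
  size 6 → [0,2,4,5,6,7]=12  [1,3,4,5,6,7]=180  [2,3,4,5,6,7]=72
  first=0(k) contributes 252
  first=1(j) contributes 84
|[w]| = 336

336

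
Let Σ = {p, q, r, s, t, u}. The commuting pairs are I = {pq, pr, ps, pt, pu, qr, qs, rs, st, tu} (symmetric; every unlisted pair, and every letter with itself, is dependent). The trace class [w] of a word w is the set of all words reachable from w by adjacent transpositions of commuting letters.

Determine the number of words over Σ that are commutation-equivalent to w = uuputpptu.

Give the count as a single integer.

#0=u has no predecessor
#1=u depends on [0:u]
#2=p has no predecessor
#3=u depends on [1:u]
#4=t has no predecessor
#5=p depends on [2:p]
#6=p depends on [5:p]
#7=t depends on [4:t]
#8=u depends on [3:u]
sources: [0:u, 2:p, 4:t]
N(rest) = Σ N(rest − s) over sources s of rest; N(one piece) = 1:
  size 1 → [6]=1  [7]=1  [8]=1
  size 2 → [3,8]=1  [4,7]=1  [5,6]=1  [6,7]=2  [6,8]=2  [7,8]=2
  size 3 → [1,3,8]=1  [2,5,6]=1  [3,6,8]=3  [3,7,8]=3  [4,6,7]=3  [4,7,8]=3  [5,6,7]=3  [5,6,8]=3  [6,7,8]=6
  size 4 → [0,1,3,8]=1  [1,3,6,8]=4  [1,3,7,8]=4  [2,5,6,7]=4  [2,5,6,8]=4  [3,4,7,8]=6  [3,5,6,8]=6  [3,6,7,8]=12  [4,5,6,7]=6  [4,6,7,8]=12  [5,6,7,8]=12
  size 5 → [0,1,3,6,8]=5  [0,1,3,7,8]=5  [1,3,4,7,8]=10  [1,3,5,6,8]=10  [1,3,6,7,8]=20  [2,3,5,6,8]=10  [2,4,5,6,7]=10  [2,5,6,7,8]=20  [3,4,6,7,8]=30  [3,5,6,7,8]=30  [4,5,6,7,8]=30
  size 6 → [0,1,3,4,7,8]=15  [0,1,3,5,6,8]=15  [0,1,3,6,7,8]=30  [1,2,3,5,6,8]=20  [1,3,4,6,7,8]=60  [1,3,5,6,7,8]=60  [2,3,5,6,7,8]=60  [2,4,5,6,7,8]=60  [3,4,5,6,7,8]=90
  size 7 → [0,1,2,3,5,6,8]=35  [0,1,3,4,6,7,8]=105  [0,1,3,5,6,7,8]=105  [1,2,3,5,6,7,8]=140  [1,3,4,5,6,7,8]=210  [2,3,4,5,6,7,8]=210
  first=0(u) contributes 560
  first=2(p) contributes 420
  first=4(t) contributes 280
|[w]| = 1260

1260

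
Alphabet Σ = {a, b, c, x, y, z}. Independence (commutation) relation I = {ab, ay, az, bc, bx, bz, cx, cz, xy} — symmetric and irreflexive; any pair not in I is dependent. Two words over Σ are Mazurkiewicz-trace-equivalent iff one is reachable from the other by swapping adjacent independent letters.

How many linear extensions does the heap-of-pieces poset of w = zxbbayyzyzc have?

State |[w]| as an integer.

drop 0:z onto floor
drop 1:x onto {0:z}
drop 2:b onto floor
drop 3:b onto {2:b}
drop 4:a onto {1:x}
drop 5:y onto {0:z, 3:b}
drop 6:y onto {5:y}
drop 7:z onto {1:x, 6:y}
drop 8:y onto {7:z}
drop 9:z onto {8:y}
drop 10:c onto {4:a, 8:y}
ground layer = {0:z, 2:b}
drop-orders for the pieces not yet dropped (sum over which currently-grounded one goes next):
  1 to go: {9} 1  {10} 1
  2 to go: {4,10} 1  {9,10} 2
  3 to go: {4,9,10} 3  {8,9,10} 2
  4 to go: {4,8,9,10} 5  {7,8,9,10} 2
  5 to go: {4,7,8,9,10} 7  {6,7,8,9,10} 2
  6 to go: {1,4,7,8,9,10} 7  {4,6,7,8,9,10} 9  {5,6,7,8,9,10} 2
  7 to go: {1,4,6,7,8,9,10} 16  {3,5,6,7,8,9,10} 2  {4,5,6,7,8,9,10} 11
  8 to go: {1,4,5,6,7,8,9,10} 27  {2,3,5,6,7,8,9,10} 2  {3,4,5,6,7,8,9,10} 13
  9 to go: {0,1,4,5,6,7,8,9,10} 27  {1,3,4,5,6,7,8,9,10} 40  {2,3,4,5,6,7,8,9,10} 15
  if 0:z drops first: 55 orders
  if 2:b drops first: 67 orders
heap linearizations: 122

122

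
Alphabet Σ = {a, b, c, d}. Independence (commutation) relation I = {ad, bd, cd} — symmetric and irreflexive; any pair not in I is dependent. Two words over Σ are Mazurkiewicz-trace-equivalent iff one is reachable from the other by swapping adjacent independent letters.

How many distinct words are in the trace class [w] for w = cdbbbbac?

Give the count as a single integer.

drop 0:c onto floor
drop 1:d onto floor
drop 2:b onto {0:c}
drop 3:b onto {2:b}
drop 4:b onto {3:b}
drop 5:b onto {4:b}
drop 6:a onto {5:b}
drop 7:c onto {6:a}
ground layer = {0:c, 1:d}
drop-orders for the pieces not yet dropped (sum over which currently-grounded one goes next):
  1 to go: {1} 1  {7} 1
  2 to go: {1,7} 2  {6,7} 1
  3 to go: {1,6,7} 3  {5,6,7} 1
  4 to go: {1,5,6,7} 4  {4,5,6,7} 1
  5 to go: {1,4,5,6,7} 5  {3,4,5,6,7} 1
  6 to go: {1,3,4,5,6,7} 6  {2,3,4,5,6,7} 1
  if 0:c drops first: 7 orders
  if 1:d drops first: 1 orders
heap linearizations: 8

8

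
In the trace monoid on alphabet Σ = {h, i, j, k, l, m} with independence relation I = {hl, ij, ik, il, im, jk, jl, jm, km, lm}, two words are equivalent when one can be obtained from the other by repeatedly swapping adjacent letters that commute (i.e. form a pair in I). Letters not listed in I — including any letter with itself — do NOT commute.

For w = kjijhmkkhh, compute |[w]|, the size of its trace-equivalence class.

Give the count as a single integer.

drop 0:k onto floor
drop 1:j onto floor
drop 2:i onto floor
drop 3:j onto {1:j}
drop 4:h onto {0:k, 2:i, 3:j}
drop 5:m onto {4:h}
drop 6:k onto {4:h}
drop 7:k onto {6:k}
drop 8:h onto {5:m, 7:k}
drop 9:h onto {8:h}
ground layer = {0:k, 1:j, 2:i}
drop-orders for the pieces not yet dropped (sum over which currently-grounded one goes next):
  1 to go: {9} 1
  2 to go: {8,9} 1
  3 to go: {5,8,9} 1  {7,8,9} 1
  4 to go: {5,7,8,9} 2  {6,7,8,9} 1
  5 to go: {5,6,7,8,9} 3
  6 to go: {4,5,6,7,8,9} 3
  7 to go: {0,4,5,6,7,8,9} 3  {2,4,5,6,7,8,9} 3  {3,4,5,6,7,8,9} 3
  8 to go: {0,2,4,5,6,7,8,9} 6  {0,3,4,5,6,7,8,9} 6  {1,3,4,5,6,7,8,9} 3  {2,3,4,5,6,7,8,9} 6
  if 0:k drops first: 9 orders
  if 1:j drops first: 18 orders
  if 2:i drops first: 9 orders
heap linearizations: 36

36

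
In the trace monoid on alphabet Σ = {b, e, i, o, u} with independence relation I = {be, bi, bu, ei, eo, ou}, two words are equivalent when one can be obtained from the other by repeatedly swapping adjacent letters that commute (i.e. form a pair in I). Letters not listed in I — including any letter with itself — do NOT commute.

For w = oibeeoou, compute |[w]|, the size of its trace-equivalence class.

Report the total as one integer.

98

#0=o has no predecessor
#1=i depends on [0:o]
#2=b depends on [0:o]
#3=e has no predecessor
#4=e depends on [3:e]
#5=o depends on [1:i, 2:b]
#6=o depends on [5:o]
#7=u depends on [1:i, 4:e]
sources: [0:o, 3:e]
N(rest) = Σ N(rest − s) over sources s of rest; N(one piece) = 1:
  size 1 → [6]=1  [7]=1
  size 2 → [4,7]=1  [5,6]=1  [6,7]=2
  size 3 → [2,5,6]=1  [3,4,7]=1  [4,6,7]=3  [5,6,7]=3
  size 4 → [1,5,6,7]=3  [2,5,6,7]=4  [3,4,6,7]=4  [4,5,6,7]=6
  size 5 → [1,2,5,6,7]=7  [1,4,5,6,7]=9  [2,4,5,6,7]=10  [3,4,5,6,7]=10
  size 6 → [0,1,2,5,6,7]=7  [1,2,4,5,6,7]=26  [1,3,4,5,6,7]=19  [2,3,4,5,6,7]=20
  first=0(o) contributes 65
  first=3(e) contributes 33
|[w]| = 98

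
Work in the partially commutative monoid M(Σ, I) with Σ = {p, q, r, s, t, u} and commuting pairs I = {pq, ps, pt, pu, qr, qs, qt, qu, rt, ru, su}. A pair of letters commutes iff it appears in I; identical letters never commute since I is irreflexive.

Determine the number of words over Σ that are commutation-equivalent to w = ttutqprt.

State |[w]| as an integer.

168

0(t) covers ∅
1(t) covers 0:t
2(u) covers 1:t
3(t) covers 2:u
4(q) covers ∅
5(p) covers ∅
6(r) covers 5:p
7(t) covers 3:t
floor of heap: 0:t, 4:q, 5:p
completions by unplaced set U, small U first (add the entries for U minus each lowest piece of U):
  |U|=1: {4}:1  {6}:1  {7}:1
  |U|=2: {3,7}:1  {4,6}:2  {4,7}:2  {5,6}:1  {6,7}:2
  |U|=3: {2,3,7}:1  {3,4,7}:3  {3,6,7}:3  {4,5,6}:3  {4,6,7}:6  {5,6,7}:3
  |U|=4: {1,2,3,7}:1  {2,3,4,7}:4  {2,3,6,7}:4  {3,4,6,7}:12  {3,5,6,7}:6  {4,5,6,7}:12
  |U|=5: {0,1,2,3,7}:1  {1,2,3,4,7}:5  {1,2,3,6,7}:5  {2,3,4,6,7}:20  {2,3,5,6,7}:10  {3,4,5,6,7}:30
  |U|=6: {0,1,2,3,4,7}:6  {0,1,2,3,6,7}:6  {1,2,3,4,6,7}:30  {1,2,3,5,6,7}:15  {2,3,4,5,6,7}:60
  start at 0(t): 105
  start at 4(q): 21
  start at 5(p): 42
sum over floor = 168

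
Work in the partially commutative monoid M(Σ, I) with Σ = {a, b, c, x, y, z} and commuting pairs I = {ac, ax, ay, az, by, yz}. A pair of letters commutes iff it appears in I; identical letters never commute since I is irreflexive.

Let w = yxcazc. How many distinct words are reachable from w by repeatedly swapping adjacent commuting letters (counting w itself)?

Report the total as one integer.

drop 0:y onto floor
drop 1:x onto {0:y}
drop 2:c onto {1:x}
drop 3:a onto floor
drop 4:z onto {2:c}
drop 5:c onto {4:z}
ground layer = {0:y, 3:a}
drop-orders for the pieces not yet dropped (sum over which currently-grounded one goes next):
  1 to go: {3} 1  {5} 1
  2 to go: {3,5} 2  {4,5} 1
  3 to go: {2,4,5} 1  {3,4,5} 3
  4 to go: {1,2,4,5} 1  {2,3,4,5} 4
  if 0:y drops first: 5 orders
  if 3:a drops first: 1 orders
heap linearizations: 6

6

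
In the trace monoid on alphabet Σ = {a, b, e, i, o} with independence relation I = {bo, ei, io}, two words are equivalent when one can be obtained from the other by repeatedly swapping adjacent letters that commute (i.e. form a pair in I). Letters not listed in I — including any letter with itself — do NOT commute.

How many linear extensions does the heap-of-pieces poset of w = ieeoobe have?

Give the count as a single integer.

12

0(i) covers ∅
1(e) covers ∅
2(e) covers 1:e
3(o) covers 2:e
4(o) covers 3:o
5(b) covers 0:i, 2:e
6(e) covers 4:o, 5:b
floor of heap: 0:i, 1:e
completions by unplaced set U, small U first (add the entries for U minus each lowest piece of U):
  |U|=1: {6}:1
  |U|=2: {4,6}:1  {5,6}:1
  |U|=3: {0,5,6}:1  {3,4,6}:1  {4,5,6}:2
  |U|=4: {0,4,5,6}:3  {3,4,5,6}:3
  |U|=5: {0,3,4,5,6}:6  {2,3,4,5,6}:3
  start at 0(i): 3
  start at 1(e): 9
sum over floor = 12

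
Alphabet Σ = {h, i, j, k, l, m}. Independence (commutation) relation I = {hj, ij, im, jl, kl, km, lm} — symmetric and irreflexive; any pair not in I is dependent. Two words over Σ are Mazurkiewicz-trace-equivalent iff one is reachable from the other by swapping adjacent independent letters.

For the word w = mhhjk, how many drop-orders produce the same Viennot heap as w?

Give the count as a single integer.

3

piece 0:m — minimal
piece 1:h rests on {0:m}
piece 2:h rests on {1:h}
piece 3:j rests on {0:m}
piece 4:k rests on {2:h, 3:j}
minimal pieces: {0:m}
ways to finish when only these pieces remain (= sum over removing one remaining piece with nothing left below it):
  1 left: {4}→1
  2 left: {2,4}→1  {3,4}→1
  3 left: {1,2,4}→1  {2,3,4}→2
  placing 0:m first → 3 extensions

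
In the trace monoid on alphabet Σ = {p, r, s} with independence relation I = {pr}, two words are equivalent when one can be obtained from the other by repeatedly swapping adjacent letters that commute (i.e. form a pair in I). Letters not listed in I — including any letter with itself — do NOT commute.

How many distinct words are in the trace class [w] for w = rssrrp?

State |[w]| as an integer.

3

drop 0:r onto floor
drop 1:s onto {0:r}
drop 2:s onto {1:s}
drop 3:r onto {2:s}
drop 4:r onto {3:r}
drop 5:p onto {2:s}
ground layer = {0:r}
drop-orders for the pieces not yet dropped (sum over which currently-grounded one goes next):
  1 to go: {4} 1  {5} 1
  2 to go: {3,4} 1  {4,5} 2
  3 to go: {3,4,5} 3
  4 to go: {2,3,4,5} 3
  if 0:r drops first: 3 orders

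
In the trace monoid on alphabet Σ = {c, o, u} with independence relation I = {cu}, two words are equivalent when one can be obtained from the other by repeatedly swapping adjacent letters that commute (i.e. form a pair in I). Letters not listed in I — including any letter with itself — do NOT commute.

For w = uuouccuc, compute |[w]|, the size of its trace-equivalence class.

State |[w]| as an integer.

10

drop 0:u onto floor
drop 1:u onto {0:u}
drop 2:o onto {1:u}
drop 3:u onto {2:o}
drop 4:c onto {2:o}
drop 5:c onto {4:c}
drop 6:u onto {3:u}
drop 7:c onto {5:c}
ground layer = {0:u}
drop-orders for the pieces not yet dropped (sum over which currently-grounded one goes next):
  1 to go: {6} 1  {7} 1
  2 to go: {3,6} 1  {5,7} 1  {6,7} 2
  3 to go: {3,6,7} 3  {4,5,7} 1  {5,6,7} 3
  4 to go: {3,5,6,7} 6  {4,5,6,7} 4
  5 to go: {3,4,5,6,7} 10
  6 to go: {2,3,4,5,6,7} 10
  if 0:u drops first: 10 orders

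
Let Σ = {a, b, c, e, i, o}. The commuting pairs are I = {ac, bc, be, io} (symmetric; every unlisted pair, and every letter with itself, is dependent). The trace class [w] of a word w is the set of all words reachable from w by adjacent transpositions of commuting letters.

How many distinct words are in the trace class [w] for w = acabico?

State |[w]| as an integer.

4

#0=a has no predecessor
#1=c has no predecessor
#2=a depends on [0:a]
#3=b depends on [2:a]
#4=i depends on [1:c, 3:b]
#5=c depends on [4:i]
#6=o depends on [5:c]
sources: [0:a, 1:c]
N(rest) = Σ N(rest − s) over sources s of rest; N(one piece) = 1:
  size 1 → [6]=1
  size 2 → [5,6]=1
  size 3 → [4,5,6]=1
  size 4 → [1,4,5,6]=1  [3,4,5,6]=1
  size 5 → [1,3,4,5,6]=2  [2,3,4,5,6]=1
  first=0(a) contributes 3
  first=1(c) contributes 1
|[w]| = 4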